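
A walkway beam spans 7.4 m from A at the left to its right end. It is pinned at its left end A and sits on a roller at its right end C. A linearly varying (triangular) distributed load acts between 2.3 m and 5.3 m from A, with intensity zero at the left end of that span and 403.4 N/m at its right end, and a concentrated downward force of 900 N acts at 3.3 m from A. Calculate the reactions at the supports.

A_x = 0, A_y = 752.1 N, C_y = 753.0 N

Resultant of the triangular load: ½ × 403.4 × 3 = 605.1 N, acting at 4.3 m from A (one-third of the span from the peak).
Moments about A: C_y·7.4 − (½·403.4·3)·4.3 − 900·3.3 = 0 → C_y = 5571.93/7.4 = 752.964 ≈ 753.0 N.
ΣF_y = 0: A_y + 752.964 − ½·403.4·3 − 900 = 0 → A_y = 752.1 N.
ΣF_x = 0: no horizontal applied forces, so A_x = 0.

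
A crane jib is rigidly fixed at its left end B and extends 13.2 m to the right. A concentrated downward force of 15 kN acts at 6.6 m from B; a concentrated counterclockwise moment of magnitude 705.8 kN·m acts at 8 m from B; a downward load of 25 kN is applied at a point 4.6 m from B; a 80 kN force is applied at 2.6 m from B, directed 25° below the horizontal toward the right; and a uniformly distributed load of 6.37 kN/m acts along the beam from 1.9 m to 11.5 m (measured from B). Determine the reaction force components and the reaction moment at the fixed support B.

B_x = -72.50 kN, B_y = 135.0 kN, M_B = 5.823 kN·m

Resultant of the distributed load: 6.37 × 9.6 = 61.152 kN at 6.7 m from B.
ΣF_x = 0: B_x + 80·cos25° = 0 → B_x = -72.50 kN.
ΣF_y = 0: B_y − 15 − 25 − 80·sin25° − 6.37·9.6 = 0 → B_y = 135.0 kN.
ΣM about B: M_B − 15·6.6 + 705.8 − 25·4.6 − 80·sin25°·2.6 − (6.37·9.6)·6.7 = 0 → M_B = 5.823 kN·m.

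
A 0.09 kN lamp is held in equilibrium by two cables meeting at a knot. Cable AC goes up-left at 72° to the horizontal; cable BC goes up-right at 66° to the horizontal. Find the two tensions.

ΣF_x = 0: −T_AC·cos72° + T_BC·cos66° = 0 → T_BC = 0.759747·T_AC.
ΣF_y = 0: T_AC·sin72° + T_BC·sin66° = 0.09.
Substitute: T_AC·(0.951057 + 0.759747·0.913545) = 0.09 → T_AC = 0.0547073 ≈ 0.05471 kN.
Then T_BC = 0.759747 × 0.0547073 = 0.04156 kN.

T_AC = 0.05471 kN, T_BC = 0.04156 kN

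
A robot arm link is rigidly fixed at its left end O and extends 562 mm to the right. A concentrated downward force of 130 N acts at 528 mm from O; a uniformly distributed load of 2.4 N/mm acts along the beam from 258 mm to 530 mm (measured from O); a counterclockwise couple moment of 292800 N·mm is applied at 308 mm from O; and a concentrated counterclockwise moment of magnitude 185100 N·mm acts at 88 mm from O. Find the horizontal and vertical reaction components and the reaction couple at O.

Resultant of the distributed load: 2.4 × 272 = 652.8 N at 394 mm from O.
ΣF_x = 0: O_x = 0.
ΣF_y = 0: O_y − 130 − 2.4·272 = 0 → O_y = 782.8 N.
ΣM about O: M_O − 130·528 − (2.4·272)·394 + 292800 + 185100 = 0 → M_O = -152100 N·mm.

O_x = 0, O_y = 782.8 N, M_O = -152100 N·mm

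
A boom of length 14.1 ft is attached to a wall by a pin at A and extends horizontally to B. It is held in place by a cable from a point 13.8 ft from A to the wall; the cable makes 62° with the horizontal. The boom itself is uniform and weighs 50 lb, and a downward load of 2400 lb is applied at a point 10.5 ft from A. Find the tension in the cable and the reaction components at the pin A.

T = 2097 lb, A_x = 984.5 lb, A_y = 598.4 lb

ΣM about A: T·sin62°·13.8 − 50·7.05 − 2400·10.5 = 0 → T = 25552.5/(13.8·0.882948) = 2097.1 ≈ 2097 lb.
ΣF_x = 0: A_x − T·cos62° = 0 → A_x = 2097.1 × 0.469472 = 984.5 lb.
ΣF_y = 0: A_y + T·sin62° − 50 − 2400 = 0 → A_y = 2450 − 2097.1 × 0.882948 = 598.4 lb.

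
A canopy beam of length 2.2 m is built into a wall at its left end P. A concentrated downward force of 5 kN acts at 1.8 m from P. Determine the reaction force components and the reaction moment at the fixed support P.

ΣF_x = 0: P_x = 0.
ΣF_y = 0: P_y − 5 = 0 → P_y = 5.000 kN.
ΣM about P: M_P − 5·1.8 = 0 → M_P = 9.000 kN·m.

P_x = 0, P_y = 5.000 kN, M_P = 9.000 kN·m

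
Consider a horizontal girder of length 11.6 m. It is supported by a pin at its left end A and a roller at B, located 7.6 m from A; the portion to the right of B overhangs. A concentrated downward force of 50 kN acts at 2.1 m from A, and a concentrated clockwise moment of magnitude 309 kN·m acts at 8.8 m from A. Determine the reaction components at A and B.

Moments about A: B_y·7.6 − 50·2.1 − 309 = 0 → B_y = 414/7.6 = 54.4737 ≈ 54.47 kN.
ΣF_y = 0: A_y + 54.4737 − 50 = 0 → A_y = -4.474 kN.
ΣF_x = 0: no horizontal applied forces, so A_x = 0.

A_x = 0, A_y = -4.474 kN, B_y = 54.47 kN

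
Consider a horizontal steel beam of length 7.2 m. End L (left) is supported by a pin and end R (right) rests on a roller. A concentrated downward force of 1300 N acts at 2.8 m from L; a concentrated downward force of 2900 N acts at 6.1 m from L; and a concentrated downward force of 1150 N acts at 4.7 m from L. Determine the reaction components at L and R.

L_x = 0, L_y = 1637 N, R_y = 3713 N

Taking moments about L: R_y·7.2 − 1300·2.8 − 2900·6.1 − 1150·4.7 = 0 → R_y = 26735/7.2 = 3713.19 ≈ 3713 N.
ΣF_y = 0: L_y + 3713.19 − 1300 − 2900 − 1150 = 0 → L_y = 1637 N.
ΣF_x = 0: no horizontal applied forces, so L_x = 0.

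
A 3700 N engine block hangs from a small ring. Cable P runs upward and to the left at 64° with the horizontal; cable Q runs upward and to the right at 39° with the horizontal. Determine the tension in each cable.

ΣF_x = 0: −T_P·cos64° + T_Q·cos39° = 0 → T_Q = 0.564078·T_P.
ΣF_y = 0: T_P·sin64° + T_Q·sin39° = 3700.
Substitute: T_P·(0.898794 + 0.564078·0.62932) = 3700 → T_P = 2951.08 ≈ 2951 N.
Then T_Q = 0.564078 × 2951.08 = 1665 N.

T_P = 2951 N, T_Q = 1665 N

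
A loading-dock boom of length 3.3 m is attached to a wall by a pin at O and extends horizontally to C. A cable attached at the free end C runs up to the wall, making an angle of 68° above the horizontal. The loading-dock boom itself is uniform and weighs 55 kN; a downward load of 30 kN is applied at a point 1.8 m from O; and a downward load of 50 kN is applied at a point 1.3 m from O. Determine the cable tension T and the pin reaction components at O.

ΣM about O: T·sin68°·3.3 − 55·1.65 − 30·1.8 − 50·1.3 = 0 → T = 209.75/(3.3·0.927184) = 68.5523 ≈ 68.55 kN.
ΣF_x = 0: O_x − T·cos68° = 0 → O_x = 68.5523 × 0.374607 = 25.68 kN.
ΣF_y = 0: O_y + T·sin68° − 55 − 30 − 50 = 0 → O_y = 135 − 68.5523 × 0.927184 = 71.44 kN.

T = 68.55 kN, O_x = 25.68 kN, O_y = 71.44 kN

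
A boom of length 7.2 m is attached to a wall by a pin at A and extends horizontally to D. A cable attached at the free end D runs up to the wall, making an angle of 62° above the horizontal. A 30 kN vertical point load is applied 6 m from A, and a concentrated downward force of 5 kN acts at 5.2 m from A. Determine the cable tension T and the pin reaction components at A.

ΣM about A: T·sin62°·7.2 − 30·6 − 5·5.2 = 0 → T = 206/(7.2·0.882948) = 32.4041 ≈ 32.40 kN.
ΣF_x = 0: A_x − T·cos62° = 0 → A_x = 32.4041 × 0.469472 = 15.21 kN.
ΣF_y = 0: A_y + T·sin62° − 30 − 5 = 0 → A_y = 35 − 32.4041 × 0.882948 = 6.389 kN.

T = 32.40 kN, A_x = 15.21 kN, A_y = 6.389 kN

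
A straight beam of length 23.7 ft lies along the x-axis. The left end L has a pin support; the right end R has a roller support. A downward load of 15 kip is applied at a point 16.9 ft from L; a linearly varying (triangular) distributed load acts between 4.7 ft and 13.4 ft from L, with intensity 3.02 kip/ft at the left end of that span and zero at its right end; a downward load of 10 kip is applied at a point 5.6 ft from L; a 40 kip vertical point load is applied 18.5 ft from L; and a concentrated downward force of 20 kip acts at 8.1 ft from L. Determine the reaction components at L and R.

Resultant of the triangular load: ½ × 3.02 × 8.7 = 13.137 kip, acting at 7.6 ft from L (one-third of the span from the peak).
Moments about L: R_y·23.7 − 15·16.9 − (½·3.02·8.7)·7.6 − 10·5.6 − 40·18.5 − 20·8.1 = 0 → R_y = 1311.3412/23.7 = 55.3309 ≈ 55.33 kip.
ΣF_y = 0: L_y + 55.3309 − 15 − ½·3.02·8.7 − 10 − 40 − 20 = 0 → L_y = 42.81 kip.
ΣF_x = 0: no horizontal applied forces, so L_x = 0.

L_x = 0, L_y = 42.81 kip, R_y = 55.33 kip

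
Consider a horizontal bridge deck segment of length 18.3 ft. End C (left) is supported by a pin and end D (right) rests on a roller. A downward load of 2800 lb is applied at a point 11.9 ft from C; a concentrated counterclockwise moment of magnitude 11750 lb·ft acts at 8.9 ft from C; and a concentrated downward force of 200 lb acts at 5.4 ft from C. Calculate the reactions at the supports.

ΣM about C: D_y·18.3 − 2800·11.9 + 11750 − 200·5.4 = 0 → D_y = 22650/18.3 = 1237.7 ≈ 1238 lb.
ΣF_y = 0: C_y + 1237.7 − 2800 − 200 = 0 → C_y = 1762 lb.
ΣF_x = 0: no horizontal applied forces, so C_x = 0.

C_x = 0, C_y = 1762 lb, D_y = 1238 lb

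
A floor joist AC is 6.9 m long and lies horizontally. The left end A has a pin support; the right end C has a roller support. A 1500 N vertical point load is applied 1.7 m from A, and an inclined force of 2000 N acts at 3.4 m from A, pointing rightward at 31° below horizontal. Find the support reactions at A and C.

A_x = -1714 N, A_y = 1653 N, C_y = 877.1 N

ΣM about A: C_y·6.9 − 1500·1.7 − 2000·sin31°·3.4 = 0 → C_y = 6052.26/6.9 = 877.139 ≈ 877.1 N.
ΣF_y = 0: A_y + 877.139 − 1500 − 2000·sin31° = 0 → A_y = 1653 N.
ΣF_x = 0: A_x + 2000·cos31° = 0 → A_x = -1714 N.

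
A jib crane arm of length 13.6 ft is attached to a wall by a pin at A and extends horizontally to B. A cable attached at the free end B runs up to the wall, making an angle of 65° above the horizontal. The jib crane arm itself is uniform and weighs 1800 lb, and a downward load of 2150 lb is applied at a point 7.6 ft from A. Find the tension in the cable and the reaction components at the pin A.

T = 2319 lb, A_x = 979.9 lb, A_y = 1849 lb

ΣM about A: T·sin65°·13.6 − 1800·6.8 − 2150·7.6 = 0 → T = 28580/(13.6·0.906308) = 2318.72 ≈ 2319 lb.
ΣF_x = 0: A_x − T·cos65° = 0 → A_x = 2318.72 × 0.422618 = 979.9 lb.
ΣF_y = 0: A_y + T·sin65° − 1800 − 2150 = 0 → A_y = 3950 − 2318.72 × 0.906308 = 1849 lb.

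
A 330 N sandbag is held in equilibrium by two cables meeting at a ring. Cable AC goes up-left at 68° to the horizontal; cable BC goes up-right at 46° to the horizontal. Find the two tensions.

T_AC = 250.9 N, T_BC = 135.3 N

ΣF_x = 0: −T_AC·cos68° + T_BC·cos46° = 0 → T_BC = 0.539267·T_AC.
ΣF_y = 0: T_AC·sin68° + T_BC·sin46° = 330.
Substitute: T_AC·(0.927184 + 0.539267·0.71934) = 330 → T_AC = 250.931 ≈ 250.9 N.
Then T_BC = 0.539267 × 250.931 = 135.3 N.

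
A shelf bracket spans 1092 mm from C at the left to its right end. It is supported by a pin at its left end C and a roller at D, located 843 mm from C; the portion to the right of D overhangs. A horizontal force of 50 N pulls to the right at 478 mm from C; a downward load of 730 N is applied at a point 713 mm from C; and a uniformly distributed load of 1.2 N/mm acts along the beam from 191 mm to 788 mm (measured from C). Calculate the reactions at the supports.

C_x = -50.00 N, C_y = 413.0 N, D_y = 1033 N

Resultant of the distributed load: 1.2 × 597 = 716.4 N at 489.5 mm from C.
ΣM about C: D_y·843 − 730·713 − (1.2·597)·489.5 = 0 → D_y = 871167.8/843 = 1033.41 ≈ 1033 N.
ΣF_y = 0: C_y + 1033.41 − 730 − 1.2·597 = 0 → C_y = 413.0 N.
ΣF_x = 0: C_x + 50 = 0 → C_x = -50.00 N.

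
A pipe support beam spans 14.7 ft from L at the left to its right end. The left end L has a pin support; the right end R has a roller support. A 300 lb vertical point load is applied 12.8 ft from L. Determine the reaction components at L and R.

L_x = 0, L_y = 38.78 lb, R_y = 261.2 lb

Taking moments about L: R_y·14.7 − 300·12.8 = 0 → R_y = 3840/14.7 = 261.224 ≈ 261.2 lb.
ΣF_y = 0: L_y + 261.224 − 300 = 0 → L_y = 38.78 lb.
ΣF_x = 0: no horizontal applied forces, so L_x = 0.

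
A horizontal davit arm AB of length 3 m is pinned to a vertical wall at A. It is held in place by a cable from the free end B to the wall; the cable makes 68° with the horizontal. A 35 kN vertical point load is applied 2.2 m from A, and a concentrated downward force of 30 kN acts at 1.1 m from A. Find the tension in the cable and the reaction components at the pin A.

ΣM about A: T·sin68°·3 − 35·2.2 − 30·1.1 = 0 → T = 110/(3·0.927184) = 39.5463 ≈ 39.55 kN.
ΣF_x = 0: A_x − T·cos68° = 0 → A_x = 39.5463 × 0.374607 = 14.81 kN.
ΣF_y = 0: A_y + T·sin68° − 35 − 30 = 0 → A_y = 65 − 39.5463 × 0.927184 = 28.33 kN.

T = 39.55 kN, A_x = 14.81 kN, A_y = 28.33 kN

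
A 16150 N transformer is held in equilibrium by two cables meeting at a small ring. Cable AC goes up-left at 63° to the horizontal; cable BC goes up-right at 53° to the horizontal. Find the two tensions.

ΣF_x = 0: −T_AC·cos63° + T_BC·cos53° = 0 → T_BC = 0.754369·T_AC.
ΣF_y = 0: T_AC·sin63° + T_BC·sin53° = 16150.
Substitute: T_AC·(0.891007 + 0.754369·0.798636) = 16150 → T_AC = 10813.7 ≈ 10810 N.
Then T_BC = 0.754369 × 10813.7 = 8158 N.

T_AC = 10810 N, T_BC = 8158 N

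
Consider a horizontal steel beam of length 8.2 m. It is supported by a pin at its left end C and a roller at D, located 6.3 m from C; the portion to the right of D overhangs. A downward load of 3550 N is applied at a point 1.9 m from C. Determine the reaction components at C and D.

Taking moments about C: D_y·6.3 − 3550·1.9 = 0 → D_y = 6745/6.3 = 1070.63 ≈ 1071 N.
ΣF_y = 0: C_y + 1070.63 − 3550 = 0 → C_y = 2479 N.
ΣF_x = 0: no horizontal applied forces, so C_x = 0.

C_x = 0, C_y = 2479 N, D_y = 1071 N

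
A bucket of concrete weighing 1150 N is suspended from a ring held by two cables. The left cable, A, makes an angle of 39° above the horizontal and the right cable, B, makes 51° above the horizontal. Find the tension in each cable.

T_A = 723.7 N, T_B = 893.7 N

ΣF_x = 0: −T_A·cos39° + T_B·cos51° = 0 → T_B = 1.2349·T_A.
ΣF_y = 0: T_A·sin39° + T_B·sin51° = 1150.
Substitute: T_A·(0.62932 + 1.2349·0.777146) = 1150 → T_A = 723.718 ≈ 723.7 N.
Then T_B = 1.2349 × 723.718 = 893.7 N.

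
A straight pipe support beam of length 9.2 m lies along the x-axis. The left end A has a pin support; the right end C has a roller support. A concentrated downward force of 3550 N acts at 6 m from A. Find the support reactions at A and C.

A_x = 0, A_y = 1235 N, C_y = 2315 N

ΣM about A: C_y·9.2 − 3550·6 = 0 → C_y = 21300/9.2 = 2315.22 ≈ 2315 N.
ΣF_y = 0: A_y + 2315.22 − 3550 = 0 → A_y = 1235 N.
ΣF_x = 0: no horizontal applied forces, so A_x = 0.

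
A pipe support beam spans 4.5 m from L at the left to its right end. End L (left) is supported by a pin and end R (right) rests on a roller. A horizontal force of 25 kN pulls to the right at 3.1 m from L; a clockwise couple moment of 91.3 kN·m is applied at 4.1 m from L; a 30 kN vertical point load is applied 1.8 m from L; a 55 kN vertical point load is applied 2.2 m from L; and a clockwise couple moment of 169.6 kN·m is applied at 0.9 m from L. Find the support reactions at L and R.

Taking moments about L: R_y·4.5 − 91.3 − 30·1.8 − 55·2.2 − 169.6 = 0 → R_y = 435.9/4.5 = 96.8667 ≈ 96.87 kN.
ΣF_y = 0: L_y + 96.8667 − 30 − 55 = 0 → L_y = -11.87 kN.
ΣF_x = 0: L_x + 25 = 0 → L_x = -25.00 kN.

L_x = -25.00 kN, L_y = -11.87 kN, R_y = 96.87 kN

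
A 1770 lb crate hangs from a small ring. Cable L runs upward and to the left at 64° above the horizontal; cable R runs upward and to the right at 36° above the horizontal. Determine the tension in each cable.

T_L = 1454 lb, T_R = 787.9 lb

ΣF_x = 0: −T_L·cos64° + T_R·cos36° = 0 → T_R = 0.541857·T_L.
ΣF_y = 0: T_L·sin64° + T_R·sin36° = 1770.
Substitute: T_L·(0.898794 + 0.541857·0.587785) = 1770 → T_L = 1454.05 ≈ 1454 lb.
Then T_R = 0.541857 × 1454.05 = 787.9 lb.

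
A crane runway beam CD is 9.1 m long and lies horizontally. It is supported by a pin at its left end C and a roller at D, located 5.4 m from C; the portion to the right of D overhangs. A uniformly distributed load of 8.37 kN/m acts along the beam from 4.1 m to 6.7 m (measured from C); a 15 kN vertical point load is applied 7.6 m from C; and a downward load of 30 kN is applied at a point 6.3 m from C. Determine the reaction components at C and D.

Resultant of the distributed load: 8.37 × 2.6 = 21.762 kN at 5.4 m from C.
ΣM about C: D_y·5.4 − (8.37·2.6)·5.4 − 15·7.6 − 30·6.3 = 0 → D_y = 420.5148/5.4 = 77.8731 ≈ 77.87 kN.
ΣF_y = 0: C_y + 77.8731 − 8.37·2.6 − 15 − 30 = 0 → C_y = -11.11 kN.
ΣF_x = 0: no horizontal applied forces, so C_x = 0.

C_x = 0, C_y = -11.11 kN, D_y = 77.87 kN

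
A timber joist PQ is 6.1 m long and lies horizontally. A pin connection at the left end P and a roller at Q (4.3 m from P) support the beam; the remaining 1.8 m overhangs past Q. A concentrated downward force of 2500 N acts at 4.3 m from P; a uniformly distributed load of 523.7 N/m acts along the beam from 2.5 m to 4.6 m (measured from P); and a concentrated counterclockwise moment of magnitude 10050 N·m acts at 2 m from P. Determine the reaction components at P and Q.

P_x = 0, P_y = 2529 N, Q_y = 1071 N

Resultant of the distributed load: 523.7 × 2.1 = 1099.77 N at 3.55 m from P.
Moments about P: Q_y·4.3 − 2500·4.3 − (523.7·2.1)·3.55 + 10050 = 0 → Q_y = 4604.1835/4.3 = 1070.74 ≈ 1071 N.
ΣF_y = 0: P_y + 1070.74 − 2500 − 523.7·2.1 = 0 → P_y = 2529 N.
ΣF_x = 0: no horizontal applied forces, so P_x = 0.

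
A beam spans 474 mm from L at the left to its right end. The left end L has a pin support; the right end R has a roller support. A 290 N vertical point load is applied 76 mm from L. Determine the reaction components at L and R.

ΣM about L: R_y·474 − 290·76 = 0 → R_y = 22040/474 = 46.4979 ≈ 46.50 N.
ΣF_y = 0: L_y + 46.4979 − 290 = 0 → L_y = 243.5 N.
ΣF_x = 0: no horizontal applied forces, so L_x = 0.

L_x = 0, L_y = 243.5 N, R_y = 46.50 N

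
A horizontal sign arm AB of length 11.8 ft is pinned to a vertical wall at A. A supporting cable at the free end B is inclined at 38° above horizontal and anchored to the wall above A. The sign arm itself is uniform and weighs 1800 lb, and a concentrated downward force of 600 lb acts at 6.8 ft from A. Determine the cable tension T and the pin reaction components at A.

ΣM about A: T·sin38°·11.8 − 1800·5.9 − 600·6.8 = 0 → T = 14700/(11.8·0.615661) = 2023.46 ≈ 2023 lb.
ΣF_x = 0: A_x − T·cos38° = 0 → A_x = 2023.46 × 0.788011 = 1595 lb.
ΣF_y = 0: A_y + T·sin38° − 1800 − 600 = 0 → A_y = 2400 − 2023.46 × 0.615661 = 1154 lb.

T = 2023 lb, A_x = 1595 lb, A_y = 1154 lb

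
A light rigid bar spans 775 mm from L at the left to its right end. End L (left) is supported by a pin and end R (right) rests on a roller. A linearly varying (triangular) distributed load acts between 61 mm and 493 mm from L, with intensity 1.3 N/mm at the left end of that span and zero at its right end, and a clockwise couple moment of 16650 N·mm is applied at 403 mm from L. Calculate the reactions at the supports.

L_x = 0, L_y = 185.0 N, R_y = 95.76 N

Resultant of the triangular load: ½ × 1.3 × 432 = 280.8 N, acting at 205 mm from L (one-third of the span from the peak).
ΣM about L: R_y·775 − (½·1.3·432)·205 − 16650 = 0 → R_y = 74214/775 = 95.76 N.
ΣF_y = 0: L_y + 95.76 − ½·1.3·432 = 0 → L_y = 185.0 N.
ΣF_x = 0: no horizontal applied forces, so L_x = 0.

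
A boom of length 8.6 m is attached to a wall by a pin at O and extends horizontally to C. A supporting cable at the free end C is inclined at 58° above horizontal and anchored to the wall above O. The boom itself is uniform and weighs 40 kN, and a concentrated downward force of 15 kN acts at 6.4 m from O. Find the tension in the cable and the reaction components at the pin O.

ΣM about O: T·sin58°·8.6 − 40·4.3 − 15·6.4 = 0 → T = 268/(8.6·0.848048) = 36.7465 ≈ 36.75 kN.
ΣF_x = 0: O_x − T·cos58° = 0 → O_x = 36.7465 × 0.529919 = 19.47 kN.
ΣF_y = 0: O_y + T·sin58° − 40 − 15 = 0 → O_y = 55 − 36.7465 × 0.848048 = 23.84 kN.

T = 36.75 kN, O_x = 19.47 kN, O_y = 23.84 kN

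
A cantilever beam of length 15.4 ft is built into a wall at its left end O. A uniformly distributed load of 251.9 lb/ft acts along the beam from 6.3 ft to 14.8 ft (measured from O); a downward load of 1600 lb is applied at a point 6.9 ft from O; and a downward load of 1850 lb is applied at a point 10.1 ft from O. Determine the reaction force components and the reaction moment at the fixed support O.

O_x = 0, O_y = 5591 lb, M_O = 52310 lb·ft

Resultant of the distributed load: 251.9 × 8.5 = 2141.15 lb at 10.55 ft from O.
ΣF_x = 0: O_x = 0.
ΣF_y = 0: O_y − 251.9·8.5 − 1600 − 1850 = 0 → O_y = 5591 lb.
ΣM about O: M_O − (251.9·8.5)·10.55 − 1600·6.9 − 1850·10.1 = 0 → M_O = 52310 lb·ft.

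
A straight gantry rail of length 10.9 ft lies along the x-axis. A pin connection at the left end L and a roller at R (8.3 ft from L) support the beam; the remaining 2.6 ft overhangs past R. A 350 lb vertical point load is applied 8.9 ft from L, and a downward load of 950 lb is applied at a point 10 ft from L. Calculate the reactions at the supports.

Taking moments about L: R_y·8.3 − 350·8.9 − 950·10 = 0 → R_y = 12615/8.3 = 1519.88 ≈ 1520 lb.
ΣF_y = 0: L_y + 1519.88 − 350 − 950 = 0 → L_y = -219.9 lb.
ΣF_x = 0: no horizontal applied forces, so L_x = 0.

L_x = 0, L_y = -219.9 lb, R_y = 1520 lb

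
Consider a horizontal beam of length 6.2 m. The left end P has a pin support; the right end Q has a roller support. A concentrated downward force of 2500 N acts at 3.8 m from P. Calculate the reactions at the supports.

P_x = 0, P_y = 967.7 N, Q_y = 1532 N

Moments about P: Q_y·6.2 − 2500·3.8 = 0 → Q_y = 9500/6.2 = 1532.26 ≈ 1532 N.
ΣF_y = 0: P_y + 1532.26 − 2500 = 0 → P_y = 967.7 N.
ΣF_x = 0: no horizontal applied forces, so P_x = 0.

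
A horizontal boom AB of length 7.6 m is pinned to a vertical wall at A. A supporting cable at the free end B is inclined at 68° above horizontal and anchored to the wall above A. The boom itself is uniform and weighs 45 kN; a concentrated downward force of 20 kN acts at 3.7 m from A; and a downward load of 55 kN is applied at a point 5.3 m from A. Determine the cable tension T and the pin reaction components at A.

ΣM about A: T·sin68°·7.6 − 45·3.8 − 20·3.7 − 55·5.3 = 0 → T = 536.5/(7.6·0.927184) = 76.136 ≈ 76.14 kN.
ΣF_x = 0: A_x − T·cos68° = 0 → A_x = 76.136 × 0.374607 = 28.52 kN.
ΣF_y = 0: A_y + T·sin68° − 45 − 20 − 55 = 0 → A_y = 120 − 76.136 × 0.927184 = 49.41 kN.

T = 76.14 kN, A_x = 28.52 kN, A_y = 49.41 kN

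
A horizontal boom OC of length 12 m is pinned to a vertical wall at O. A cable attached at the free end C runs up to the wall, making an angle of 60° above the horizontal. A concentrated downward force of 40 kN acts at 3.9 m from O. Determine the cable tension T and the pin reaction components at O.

ΣM about O: T·sin60°·12 − 40·3.9 = 0 → T = 156/(12·0.866025) = 15.0111 ≈ 15.01 kN.
ΣF_x = 0: O_x − T·cos60° = 0 → O_x = 15.0111 × 0.5 = 7.506 kN.
ΣF_y = 0: O_y + T·sin60° − 40 = 0 → O_y = 40 − 15.0111 × 0.866025 = 27.00 kN.

T = 15.01 kN, O_x = 7.506 kN, O_y = 27.00 kN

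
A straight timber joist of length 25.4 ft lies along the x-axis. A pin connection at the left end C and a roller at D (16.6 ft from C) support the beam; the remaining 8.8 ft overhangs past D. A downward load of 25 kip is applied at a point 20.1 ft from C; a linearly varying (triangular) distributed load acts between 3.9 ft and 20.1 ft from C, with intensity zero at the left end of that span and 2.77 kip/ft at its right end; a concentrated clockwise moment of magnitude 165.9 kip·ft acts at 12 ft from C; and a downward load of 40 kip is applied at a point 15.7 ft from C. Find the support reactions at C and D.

C_x = 0, C_y = -10.53 kip, D_y = 97.97 kip

Resultant of the triangular load: ½ × 2.77 × 16.2 = 22.437 kip, acting at 14.7 ft from C (one-third of the span from the peak).
Taking moments about C: D_y·16.6 − 25·20.1 − (½·2.77·16.2)·14.7 − 165.9 − 40·15.7 = 0 → D_y = 1626.2239/16.6 = 97.9653 ≈ 97.97 kip.
ΣF_y = 0: C_y + 97.9653 − 25 − ½·2.77·16.2 − 40 = 0 → C_y = -10.53 kip.
ΣF_x = 0: no horizontal applied forces, so C_x = 0.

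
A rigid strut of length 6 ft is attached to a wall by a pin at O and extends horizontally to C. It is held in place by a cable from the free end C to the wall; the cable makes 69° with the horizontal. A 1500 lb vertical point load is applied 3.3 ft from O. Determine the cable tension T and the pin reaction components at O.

ΣM about O: T·sin69°·6 − 1500·3.3 = 0 → T = 4950/(6·0.93358) = 883.695 ≈ 883.7 lb.
ΣF_x = 0: O_x − T·cos69° = 0 → O_x = 883.695 × 0.358368 = 316.7 lb.
ΣF_y = 0: O_y + T·sin69° − 1500 = 0 → O_y = 1500 − 883.695 × 0.93358 = 675.0 lb.

T = 883.7 lb, O_x = 316.7 lb, O_y = 675.0 lb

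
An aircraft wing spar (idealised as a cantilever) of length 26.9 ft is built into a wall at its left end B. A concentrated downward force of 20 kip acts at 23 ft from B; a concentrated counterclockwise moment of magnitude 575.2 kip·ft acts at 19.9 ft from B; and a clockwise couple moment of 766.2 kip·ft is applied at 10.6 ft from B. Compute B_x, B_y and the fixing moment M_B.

ΣF_x = 0: B_x = 0.
ΣF_y = 0: B_y − 20 = 0 → B_y = 20.00 kip.
ΣM about B: M_B − 20·23 + 575.2 − 766.2 = 0 → M_B = 651.0 kip·ft.

B_x = 0, B_y = 20.00 kip, M_B = 651.0 kip·ft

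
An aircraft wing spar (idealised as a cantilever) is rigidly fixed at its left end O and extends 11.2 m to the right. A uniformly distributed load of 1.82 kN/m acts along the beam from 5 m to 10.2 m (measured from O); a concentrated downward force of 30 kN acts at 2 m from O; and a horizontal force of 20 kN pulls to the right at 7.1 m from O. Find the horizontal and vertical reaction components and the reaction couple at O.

O_x = -20.00 kN, O_y = 39.46 kN, M_O = 131.9 kN·m

Resultant of the distributed load: 1.82 × 5.2 = 9.464 kN at 7.6 m from O.
ΣF_x = 0: O_x + 20 = 0 → O_x = -20.00 kN.
ΣF_y = 0: O_y − 1.82·5.2 − 30 = 0 → O_y = 39.46 kN.
ΣM about O: M_O − (1.82·5.2)·7.6 − 30·2 = 0 → M_O = 131.9 kN·m.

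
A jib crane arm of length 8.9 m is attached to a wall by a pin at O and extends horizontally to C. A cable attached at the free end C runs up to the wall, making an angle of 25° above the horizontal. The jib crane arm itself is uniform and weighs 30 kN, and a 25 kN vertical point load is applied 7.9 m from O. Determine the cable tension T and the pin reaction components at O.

T = 88.00 kN, O_x = 79.76 kN, O_y = 17.81 kN

ΣM about O: T·sin25°·8.9 − 30·4.45 − 25·7.9 = 0 → T = 331/(8.9·0.422618) = 88.0015 ≈ 88.00 kN.
ΣF_x = 0: O_x − T·cos25° = 0 → O_x = 88.0015 × 0.906308 = 79.76 kN.
ΣF_y = 0: O_y + T·sin25° − 30 − 25 = 0 → O_y = 55 − 88.0015 × 0.422618 = 17.81 kN.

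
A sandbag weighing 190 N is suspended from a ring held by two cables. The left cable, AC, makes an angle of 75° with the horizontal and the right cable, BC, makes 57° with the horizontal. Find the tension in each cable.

T_AC = 139.2 N, T_BC = 66.17 N

ΣF_x = 0: −T_AC·cos75° + T_BC·cos57° = 0 → T_BC = 0.475212·T_AC.
ΣF_y = 0: T_AC·sin75° + T_BC·sin57° = 190.
Substitute: T_AC·(0.965926 + 0.475212·0.838671) = 190 → T_AC = 139.248 ≈ 139.2 N.
Then T_BC = 0.475212 × 139.248 = 66.17 N.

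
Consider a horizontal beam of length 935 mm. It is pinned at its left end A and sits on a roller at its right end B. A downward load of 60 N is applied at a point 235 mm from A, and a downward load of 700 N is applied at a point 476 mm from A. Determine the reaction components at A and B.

ΣM about A: B_y·935 − 60·235 − 700·476 = 0 → B_y = 347300/935 = 371.444 ≈ 371.4 N.
ΣF_y = 0: A_y + 371.444 − 60 − 700 = 0 → A_y = 388.6 N.
ΣF_x = 0: no horizontal applied forces, so A_x = 0.

A_x = 0, A_y = 388.6 N, B_y = 371.4 N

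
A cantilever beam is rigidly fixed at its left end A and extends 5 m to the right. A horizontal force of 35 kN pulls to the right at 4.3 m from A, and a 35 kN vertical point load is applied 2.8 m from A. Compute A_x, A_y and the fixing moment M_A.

A_x = -35.00 kN, A_y = 35.00 kN, M_A = 98.00 kN·m

ΣF_x = 0: A_x + 35 = 0 → A_x = -35.00 kN.
ΣF_y = 0: A_y − 35 = 0 → A_y = 35.00 kN.
ΣM about A: M_A − 35·2.8 = 0 → M_A = 98.00 kN·m.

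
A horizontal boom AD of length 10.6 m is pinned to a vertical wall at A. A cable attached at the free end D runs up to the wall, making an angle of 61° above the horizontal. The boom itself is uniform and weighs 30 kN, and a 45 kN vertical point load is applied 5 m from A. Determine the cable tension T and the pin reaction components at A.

T = 41.42 kN, A_x = 20.08 kN, A_y = 38.77 kN

ΣM about A: T·sin61°·10.6 − 30·5.3 − 45·5 = 0 → T = 384/(10.6·0.87462) = 41.4196 ≈ 41.42 kN.
ΣF_x = 0: A_x − T·cos61° = 0 → A_x = 41.4196 × 0.48481 = 20.08 kN.
ΣF_y = 0: A_y + T·sin61° − 30 − 45 = 0 → A_y = 75 − 41.4196 × 0.87462 = 38.77 kN.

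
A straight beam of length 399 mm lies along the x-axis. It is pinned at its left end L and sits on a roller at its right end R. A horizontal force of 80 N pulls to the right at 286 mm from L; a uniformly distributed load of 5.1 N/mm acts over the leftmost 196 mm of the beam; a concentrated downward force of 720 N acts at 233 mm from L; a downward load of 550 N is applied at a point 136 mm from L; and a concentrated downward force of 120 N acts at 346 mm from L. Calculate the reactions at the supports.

Resultant of the distributed load: 5.1 × 196 = 999.6 N at 98 mm from L.
Taking moments about L: R_y·399 − (5.1·196)·98 − 720·233 − 550·136 − 120·346 = 0 → R_y = 382040.8/399 = 957.496 ≈ 957.5 N.
ΣF_y = 0: L_y + 957.496 − 5.1·196 − 720 − 550 − 120 = 0 → L_y = 1432 N.
ΣF_x = 0: L_x + 80 = 0 → L_x = -80.00 N.

L_x = -80.00 N, L_y = 1432 N, R_y = 957.5 N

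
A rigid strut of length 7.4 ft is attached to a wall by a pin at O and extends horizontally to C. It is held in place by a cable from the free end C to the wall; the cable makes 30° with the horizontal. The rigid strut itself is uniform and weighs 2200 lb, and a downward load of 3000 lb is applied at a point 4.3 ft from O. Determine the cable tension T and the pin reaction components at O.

T = 5686 lb, O_x = 4925 lb, O_y = 2357 lb

ΣM about O: T·sin30°·7.4 − 2200·3.7 − 3000·4.3 = 0 → T = 21040/(7.4·0.5) = 5686.49 ≈ 5686 lb.
ΣF_x = 0: O_x − T·cos30° = 0 → O_x = 5686.49 × 0.866025 = 4925 lb.
ΣF_y = 0: O_y + T·sin30° − 2200 − 3000 = 0 → O_y = 5200 − 5686.49 × 0.5 = 2357 lb.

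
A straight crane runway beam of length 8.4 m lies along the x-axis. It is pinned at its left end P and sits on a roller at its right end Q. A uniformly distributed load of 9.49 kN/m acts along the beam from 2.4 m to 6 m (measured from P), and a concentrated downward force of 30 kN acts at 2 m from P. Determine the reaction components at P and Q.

P_x = 0, P_y = 39.94 kN, Q_y = 24.22 kN

Resultant of the distributed load: 9.49 × 3.6 = 34.164 kN at 4.2 m from P.
Moments about P: Q_y·8.4 − (9.49·3.6)·4.2 − 30·2 = 0 → Q_y = 203.4888/8.4 = 24.2249 ≈ 24.22 kN.
ΣF_y = 0: P_y + 24.2249 − 9.49·3.6 − 30 = 0 → P_y = 39.94 kN.
ΣF_x = 0: no horizontal applied forces, so P_x = 0.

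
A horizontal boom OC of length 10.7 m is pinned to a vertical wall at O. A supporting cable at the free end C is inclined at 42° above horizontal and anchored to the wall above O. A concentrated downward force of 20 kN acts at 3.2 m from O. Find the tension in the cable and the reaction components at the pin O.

T = 8.939 kN, O_x = 6.643 kN, O_y = 14.02 kN

ΣM about O: T·sin42°·10.7 − 20·3.2 = 0 → T = 64/(10.7·0.669131) = 8.93892 ≈ 8.939 kN.
ΣF_x = 0: O_x − T·cos42° = 0 → O_x = 8.93892 × 0.743145 = 6.643 kN.
ΣF_y = 0: O_y + T·sin42° − 20 = 0 → O_y = 20 − 8.93892 × 0.669131 = 14.02 kN.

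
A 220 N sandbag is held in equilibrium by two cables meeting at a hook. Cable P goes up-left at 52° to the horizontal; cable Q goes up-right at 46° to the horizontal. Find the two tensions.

T_P = 154.3 N, T_Q = 136.8 N

ΣF_x = 0: −T_P·cos52° + T_Q·cos46° = 0 → T_Q = 0.88628·T_P.
ΣF_y = 0: T_P·sin52° + T_Q·sin46° = 220.
Substitute: T_P·(0.788011 + 0.88628·0.71934) = 220 → T_P = 154.327 ≈ 154.3 N.
Then T_Q = 0.88628 × 154.327 = 136.8 N.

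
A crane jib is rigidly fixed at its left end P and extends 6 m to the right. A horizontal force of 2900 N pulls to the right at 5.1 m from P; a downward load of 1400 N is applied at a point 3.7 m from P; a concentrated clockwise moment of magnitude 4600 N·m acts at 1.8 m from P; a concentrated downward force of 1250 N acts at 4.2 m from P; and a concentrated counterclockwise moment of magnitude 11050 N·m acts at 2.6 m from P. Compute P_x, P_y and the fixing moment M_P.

P_x = -2900 N, P_y = 2650 N, M_P = 3980 N·m

ΣF_x = 0: P_x + 2900 = 0 → P_x = -2900 N.
ΣF_y = 0: P_y − 1400 − 1250 = 0 → P_y = 2650 N.
ΣM about P: M_P − 1400·3.7 − 4600 − 1250·4.2 + 11050 = 0 → M_P = 3980 N·m.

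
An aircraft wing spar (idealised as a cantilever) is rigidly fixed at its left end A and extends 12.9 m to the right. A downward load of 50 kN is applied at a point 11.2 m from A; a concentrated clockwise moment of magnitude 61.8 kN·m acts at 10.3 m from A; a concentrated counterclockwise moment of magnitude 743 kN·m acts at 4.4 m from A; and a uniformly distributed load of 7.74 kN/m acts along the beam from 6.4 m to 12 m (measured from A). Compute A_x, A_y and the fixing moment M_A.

Resultant of the distributed load: 7.74 × 5.6 = 43.344 kN at 9.2 m from A.
ΣF_x = 0: A_x = 0.
ΣF_y = 0: A_y − 50 − 7.74·5.6 = 0 → A_y = 93.34 kN.
ΣM about A: M_A − 50·11.2 − 61.8 + 743 − (7.74·5.6)·9.2 = 0 → M_A = 277.6 kN·m.

A_x = 0, A_y = 93.34 kN, M_A = 277.6 kN·m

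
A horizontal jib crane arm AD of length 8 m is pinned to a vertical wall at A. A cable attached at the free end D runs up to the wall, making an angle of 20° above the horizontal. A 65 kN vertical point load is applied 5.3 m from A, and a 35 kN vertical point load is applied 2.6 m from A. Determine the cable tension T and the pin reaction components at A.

ΣM about A: T·sin20°·8 − 65·5.3 − 35·2.6 = 0 → T = 435.5/(8·0.34202) = 159.165 ≈ 159.2 kN.
ΣF_x = 0: A_x − T·cos20° = 0 → A_x = 159.165 × 0.939693 = 149.6 kN.
ΣF_y = 0: A_y + T·sin20° − 65 − 35 = 0 → A_y = 100 − 159.165 × 0.34202 = 45.56 kN.

T = 159.2 kN, A_x = 149.6 kN, A_y = 45.56 kN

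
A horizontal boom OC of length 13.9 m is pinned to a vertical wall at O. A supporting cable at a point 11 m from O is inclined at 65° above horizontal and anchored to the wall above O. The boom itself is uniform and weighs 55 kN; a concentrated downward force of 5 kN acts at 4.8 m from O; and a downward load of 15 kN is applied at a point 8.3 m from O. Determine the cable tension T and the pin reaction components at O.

T = 53.24 kN, O_x = 22.50 kN, O_y = 26.75 kN

ΣM about O: T·sin65°·11 − 55·6.95 − 5·4.8 − 15·8.3 = 0 → T = 530.75/(11·0.906308) = 53.238 ≈ 53.24 kN.
ΣF_x = 0: O_x − T·cos65° = 0 → O_x = 53.238 × 0.422618 = 22.50 kN.
ΣF_y = 0: O_y + T·sin65° − 55 − 5 − 15 = 0 → O_y = 75 − 53.238 × 0.906308 = 26.75 kN.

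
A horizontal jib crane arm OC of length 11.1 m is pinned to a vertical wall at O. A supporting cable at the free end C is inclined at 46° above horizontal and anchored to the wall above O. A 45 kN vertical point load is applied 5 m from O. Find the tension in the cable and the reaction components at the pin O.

ΣM about O: T·sin46°·11.1 − 45·5 = 0 → T = 225/(11.1·0.71934) = 28.179 ≈ 28.18 kN.
ΣF_x = 0: O_x − T·cos46° = 0 → O_x = 28.179 × 0.694658 = 19.57 kN.
ΣF_y = 0: O_y + T·sin46° − 45 = 0 → O_y = 45 − 28.179 × 0.71934 = 24.73 kN.

T = 28.18 kN, O_x = 19.57 kN, O_y = 24.73 kN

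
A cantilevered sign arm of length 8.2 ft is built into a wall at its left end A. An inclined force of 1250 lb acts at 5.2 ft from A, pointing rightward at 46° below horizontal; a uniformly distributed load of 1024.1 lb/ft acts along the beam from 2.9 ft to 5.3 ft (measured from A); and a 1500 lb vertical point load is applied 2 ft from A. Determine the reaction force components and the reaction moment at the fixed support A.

Resultant of the distributed load: 1024.1 × 2.4 = 2457.84 lb at 4.1 ft from A.
ΣF_x = 0: A_x + 1250·cos46° = 0 → A_x = -868.3 lb.
ΣF_y = 0: A_y − 1250·sin46° − 1024.1·2.4 − 1500 = 0 → A_y = 4857 lb.
ΣM about A: M_A − 1250·sin46°·5.2 − (1024.1·2.4)·4.1 − 1500·2 = 0 → M_A = 17750 lb·ft.

A_x = -868.3 lb, A_y = 4857 lb, M_A = 17750 lb·ft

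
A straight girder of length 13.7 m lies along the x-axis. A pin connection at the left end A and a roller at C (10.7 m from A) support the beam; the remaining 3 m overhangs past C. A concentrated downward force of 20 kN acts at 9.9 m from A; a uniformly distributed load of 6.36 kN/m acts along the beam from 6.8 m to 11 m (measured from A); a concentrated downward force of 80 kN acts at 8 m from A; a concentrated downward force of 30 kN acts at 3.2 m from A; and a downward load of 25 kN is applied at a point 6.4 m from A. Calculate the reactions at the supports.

Resultant of the distributed load: 6.36 × 4.2 = 26.712 kN at 8.9 m from A.
Moments about A: C_y·10.7 − 20·9.9 − (6.36·4.2)·8.9 − 80·8 − 30·3.2 − 25·6.4 = 0 → C_y = 1331.7368/10.7 = 124.461 ≈ 124.5 kN.
ΣF_y = 0: A_y + 124.461 − 20 − 6.36·4.2 − 80 − 30 − 25 = 0 → A_y = 57.25 kN.
ΣF_x = 0: no horizontal applied forces, so A_x = 0.

A_x = 0, A_y = 57.25 kN, C_y = 124.5 kN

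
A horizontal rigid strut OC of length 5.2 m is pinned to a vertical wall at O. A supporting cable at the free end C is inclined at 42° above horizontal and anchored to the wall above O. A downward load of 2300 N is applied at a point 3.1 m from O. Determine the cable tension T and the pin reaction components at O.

ΣM about O: T·sin42°·5.2 − 2300·3.1 = 0 → T = 7130/(5.2·0.669131) = 2049.16 ≈ 2049 N.
ΣF_x = 0: O_x − T·cos42° = 0 → O_x = 2049.16 × 0.743145 = 1523 N.
ΣF_y = 0: O_y + T·sin42° − 2300 = 0 → O_y = 2300 − 2049.16 × 0.669131 = 928.8 N.

T = 2049 N, O_x = 1523 N, O_y = 928.8 N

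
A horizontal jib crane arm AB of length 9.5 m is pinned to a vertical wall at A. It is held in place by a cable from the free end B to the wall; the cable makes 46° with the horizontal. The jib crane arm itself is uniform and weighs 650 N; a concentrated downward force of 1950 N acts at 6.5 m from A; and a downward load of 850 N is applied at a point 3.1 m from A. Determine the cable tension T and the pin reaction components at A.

ΣM about A: T·sin46°·9.5 − 650·4.75 − 1950·6.5 − 850·3.1 = 0 → T = 18397.5/(9.5·0.71934) = 2692.16 ≈ 2692 N.
ΣF_x = 0: A_x − T·cos46° = 0 → A_x = 2692.16 × 0.694658 = 1870 N.
ΣF_y = 0: A_y + T·sin46° − 650 − 1950 − 850 = 0 → A_y = 3450 − 2692.16 × 0.71934 = 1513 N.

T = 2692 N, A_x = 1870 N, A_y = 1513 N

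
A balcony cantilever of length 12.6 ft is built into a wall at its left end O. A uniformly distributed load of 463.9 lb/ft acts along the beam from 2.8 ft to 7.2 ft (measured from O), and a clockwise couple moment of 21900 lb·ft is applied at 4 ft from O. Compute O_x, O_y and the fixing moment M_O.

Resultant of the distributed load: 463.9 × 4.4 = 2041.16 lb at 5 ft from O.
ΣF_x = 0: O_x = 0.
ΣF_y = 0: O_y − 463.9·4.4 = 0 → O_y = 2041 lb.
ΣM about O: M_O − (463.9·4.4)·5 − 21900 = 0 → M_O = 32110 lb·ft.

O_x = 0, O_y = 2041 lb, M_O = 32110 lb·ft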